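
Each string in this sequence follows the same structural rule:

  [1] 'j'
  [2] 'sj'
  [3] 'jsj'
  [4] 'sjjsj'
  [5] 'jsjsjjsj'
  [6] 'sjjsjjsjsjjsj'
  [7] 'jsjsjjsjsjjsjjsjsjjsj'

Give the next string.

sjjsjjsjsjjsjjsjsjjsjsjjsjjsjsjjsj

From term 3 onward, concatenate the second-to-last term with the last: j·sj = jsj, sj·jsj = sjjsj, …
Continuing: sjjsjjsjsjjsj · jsjsjjsjsjjsjjsjsjjsj gives term 8.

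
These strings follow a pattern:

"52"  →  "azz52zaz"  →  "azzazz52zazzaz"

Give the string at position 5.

s(k+1) = azz·s(k)·zaz, so each term gains azz as a prefix and zaz as a suffix.
From azzazz52zazzaz, 2 further steps: azzazz52zazzaz → azzazzazz52zazzazzaz → (answer).

azzazzazzazz52zazzazzazzaz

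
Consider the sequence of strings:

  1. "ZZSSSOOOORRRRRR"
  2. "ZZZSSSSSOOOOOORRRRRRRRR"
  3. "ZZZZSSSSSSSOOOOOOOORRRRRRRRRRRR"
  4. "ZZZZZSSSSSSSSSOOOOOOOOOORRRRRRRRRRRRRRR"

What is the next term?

ZZZZZZSSSSSSSSSSSOOOOOOOOOOOORRRRRRRRRRRRRRRRRR

Term n consists of n Z's, followed by 2n-1 S's, followed by 2n O's, followed by 3n R's, where the shown terms are n = 2, 3, 4, 5.
For the next term, n = 6, so the run lengths are 6, 11, 12, 18.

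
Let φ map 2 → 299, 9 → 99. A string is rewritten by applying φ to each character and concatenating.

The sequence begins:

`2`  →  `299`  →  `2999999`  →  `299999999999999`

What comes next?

Applying the rule to each of the 15 symbols of 299999999999999 gives the pieces 299 99 99 99 99 99 99 99 99 99 99 99 99 99 99, which concatenate to the answer.

2999999999999999999999999999999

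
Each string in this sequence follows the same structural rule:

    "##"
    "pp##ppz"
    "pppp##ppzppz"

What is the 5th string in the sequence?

pppppppp##ppzppzppzppz

Each term wraps the previous one in pp on the left and ppz on the right.
From pppp##ppzppz, 2 further steps: pppp##ppzppz → pppppp##ppzppzppz → (answer).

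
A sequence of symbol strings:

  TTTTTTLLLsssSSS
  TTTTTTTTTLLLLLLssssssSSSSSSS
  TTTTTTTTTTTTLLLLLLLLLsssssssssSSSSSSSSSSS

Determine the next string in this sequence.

TTTTTTTTTTTTTTTLLLLLLLLLLLLssssssssssssSSSSSSSSSSSSSSS

Each string has the form T^{3n+3} L^{3n} s^{3n} S^{4n-1} (n = 1, 2, …).
Setting n = 4 gives 15, 12, 12, 15 characters in each block.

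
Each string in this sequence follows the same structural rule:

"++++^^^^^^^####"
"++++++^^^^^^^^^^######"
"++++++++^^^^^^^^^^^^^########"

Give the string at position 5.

Each string has the form +^{2n} ^^{3n+1} #^{2n}, where the shown terms are n = 2, 3, 4.
At n = 6 the blocks have lengths 12, 19, 12.

++++++++++++^^^^^^^^^^^^^^^^^^^############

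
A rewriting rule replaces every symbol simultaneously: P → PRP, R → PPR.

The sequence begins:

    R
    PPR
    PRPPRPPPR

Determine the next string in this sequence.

Expanding PRPPRPPPR: P→PRP, R→PPR, P→PRP, P→PRP, R→PPR, P→PRP, P→PRP, P→PRP, R→PPR. Concatenated: PRP PPR PRP PRP PPR PRP PRP PRP PPR.

PRPPPRPRPPRPPPRPRPPRPPRPPPR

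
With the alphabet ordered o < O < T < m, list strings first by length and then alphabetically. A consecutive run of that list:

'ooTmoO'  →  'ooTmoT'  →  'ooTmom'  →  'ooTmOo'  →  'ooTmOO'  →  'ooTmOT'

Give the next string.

ooTmOm

Treat ooTmOT as a base-4 numeral over the given alphabet and add one, carrying through any trailing m's.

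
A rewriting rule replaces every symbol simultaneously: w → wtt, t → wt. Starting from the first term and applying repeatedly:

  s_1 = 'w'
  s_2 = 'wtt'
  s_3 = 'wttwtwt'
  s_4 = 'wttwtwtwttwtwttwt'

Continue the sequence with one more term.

Rewriting the 17 symbols of wttwtwtwttwtwttwt one by one yields wtt wt wt wtt wt wtt wt wtt wt wt wtt wt wtt wt wt wtt wt; concatenated:

wttwtwtwttwtwttwtwttwtwtwttwtwttwtwtwttwt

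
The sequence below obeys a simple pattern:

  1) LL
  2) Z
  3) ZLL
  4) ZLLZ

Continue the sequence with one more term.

From term 3 onward, concatenate the last term with the second-to-last: Z·LL = ZLL, ZLL·Z = ZLLZ, …
Continuing: ZLLZ · ZLL gives term 5.

ZLLZZLL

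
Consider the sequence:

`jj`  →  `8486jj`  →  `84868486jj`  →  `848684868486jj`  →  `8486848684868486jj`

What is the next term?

84868486848684868486jj

Every step adds 8486 at the front: s(k+1) = 8486·s(k).
One more step from 8486848684868486jj gives the answer.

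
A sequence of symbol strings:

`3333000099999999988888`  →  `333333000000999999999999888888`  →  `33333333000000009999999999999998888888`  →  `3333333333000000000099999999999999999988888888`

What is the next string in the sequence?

Reading off run lengths: 3 runs 4, 6, 8, 10; 0 runs 4, 6, 8, 10; 9 runs 9, 12, 15, 18; 8 runs 5, 6, 7, 8 — each is linear in n, where the shown terms are n = 2, 3, 4, 5.
Setting n = 6 gives 12, 12, 21, 9 characters in each block.

333333333333000000000000999999999999999999999888888888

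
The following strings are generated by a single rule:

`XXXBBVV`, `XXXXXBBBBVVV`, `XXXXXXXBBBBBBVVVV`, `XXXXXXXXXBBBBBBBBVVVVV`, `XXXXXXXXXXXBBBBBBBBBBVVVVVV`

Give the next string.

Term n consists of 2n+1 X's, followed by 2n B's, followed by n+1 V's (n = 1, 2, …).
Setting n = 6 gives 13, 12, 7 characters in each block.

XXXXXXXXXXXXXBBBBBBBBBBBBVVVVVVV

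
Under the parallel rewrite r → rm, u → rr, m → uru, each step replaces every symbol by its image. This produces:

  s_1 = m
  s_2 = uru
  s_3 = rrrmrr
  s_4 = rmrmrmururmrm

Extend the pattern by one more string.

rmururmururmururrrmrrrmururmuru

Replace each of the 13 characters of rmrmrmururmrm in place — rm uru rm uru rm uru rr rm rr rm uru rm uru — and concatenate.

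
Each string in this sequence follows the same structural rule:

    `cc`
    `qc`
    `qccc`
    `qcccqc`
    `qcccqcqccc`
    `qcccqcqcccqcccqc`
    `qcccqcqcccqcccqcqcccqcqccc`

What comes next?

This is a Fibonacci-style word recurrence s(k) = s(k−1)·s(k−2): e.g. qc·cc = qccc.
Continuing: qcccqcqcccqcccqcqcccqcqccc · qcccqcqcccqcccqc gives term 8.

qcccqcqcccqcccqcqcccqcqcccqcccqcqcccqcccqc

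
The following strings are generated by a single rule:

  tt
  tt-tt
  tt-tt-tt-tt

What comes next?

tt-tt-tt-tt-tt-tt-tt-tt

Each string is two copies of the previous one joined by '-'.
One more doubling of tt-tt-tt-tt gives the answer.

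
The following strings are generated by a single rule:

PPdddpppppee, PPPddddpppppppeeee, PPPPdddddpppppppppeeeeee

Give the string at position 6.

Each string has the form P^{n+1} d^{n+2} p^{2n+3} e^{2n} (n = 1, 2, …).
At n = 6 the blocks have lengths 7, 8, 15, 12.

PPPPPPPddddddddpppppppppppppppeeeeeeeeeeee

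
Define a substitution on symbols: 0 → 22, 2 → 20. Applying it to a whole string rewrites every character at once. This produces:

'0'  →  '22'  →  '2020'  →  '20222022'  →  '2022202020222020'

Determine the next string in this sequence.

φ(2022202020222020) expands symbol-by-symbol to 20 22 20 20 20 22 20 22 20 22 20 20 20 22 20 22; joining the 16 pieces gives the next term.

20222020202220222022202020222022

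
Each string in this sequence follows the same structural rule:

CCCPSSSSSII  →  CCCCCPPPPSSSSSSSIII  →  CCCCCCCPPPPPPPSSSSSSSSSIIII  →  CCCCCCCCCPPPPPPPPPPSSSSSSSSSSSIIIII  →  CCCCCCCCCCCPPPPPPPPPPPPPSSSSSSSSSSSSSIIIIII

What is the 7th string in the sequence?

CCCCCCCCCCCCCCCPPPPPPPPPPPPPPPPPPPSSSSSSSSSSSSSSSSSIIIIIIII

Reading off run lengths: C runs 3, 5, 7, 9, 11; P runs 1, 4, 7, 10, 13; S runs 5, 7, 9, 11, 13; I runs 2, 3, 4, 5, 6 — each is linear in n (n = 1, 2, …).
For term 7, n = 7, so the run lengths are 15, 19, 17, 8.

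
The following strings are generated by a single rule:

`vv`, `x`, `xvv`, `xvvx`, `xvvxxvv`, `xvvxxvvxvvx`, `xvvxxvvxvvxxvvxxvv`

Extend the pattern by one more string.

xvvxxvvxvvxxvvxxvvxvvxxvvxvvx

From term 3 onward, concatenate the last term with the second-to-last: x·vv = xvv, xvv·x = xvvx, …
The next term joins xvvxxvvxvvxxvvxxvv and xvvxxvvxvvx.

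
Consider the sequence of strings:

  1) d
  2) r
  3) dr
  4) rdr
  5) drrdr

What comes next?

rdrdrrdr

This is a Fibonacci-style word recurrence s(k) = s(k−2)·s(k−1): e.g. d·r = dr.
So term 6 is rdr·drrdr.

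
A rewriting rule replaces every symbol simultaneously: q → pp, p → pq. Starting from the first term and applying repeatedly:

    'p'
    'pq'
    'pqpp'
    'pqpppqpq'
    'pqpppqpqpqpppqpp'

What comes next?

pqpppqpqpqpppqpppqpppqpqpqpppqpq

φ(pqpppqpqpqpppqpp) expands symbol-by-symbol to pq pp pq pq pq pp pq pp pq pp pq pq pq pp pq pq; joining the 16 pieces gives the next term.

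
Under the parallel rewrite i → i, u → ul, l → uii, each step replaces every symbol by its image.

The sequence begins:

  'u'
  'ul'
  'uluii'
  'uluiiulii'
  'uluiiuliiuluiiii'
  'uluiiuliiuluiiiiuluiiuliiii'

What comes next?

Rewriting the 27 symbols of uluiiuliiuluiiiiuluiiuliiii one by one yields ul uii ul i i ul uii i i ul uii ul i i i i ul uii ul i i ul uii i i i i; concatenated:

uluiiuliiuluiiiiuluiiuliiiiuluiiuliiuluiiiiii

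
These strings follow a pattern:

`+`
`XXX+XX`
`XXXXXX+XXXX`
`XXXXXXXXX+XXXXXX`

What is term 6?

XXXXXXXXXXXXXXX+XXXXXXXXXX

Each term wraps the previous one in XXX on the left and XX on the right.
From XXXXXXXXX+XXXXXX, 2 further steps: XXXXXXXXX+XXXXXX → XXXXXXXXXXXX+XXXXXXXX → (answer).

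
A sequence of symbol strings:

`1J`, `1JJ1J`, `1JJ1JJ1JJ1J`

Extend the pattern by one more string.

s(k+1) = s(k)·J·s(k) — each term doubles the last with 'J' between the halves.
One more doubling of 1JJ1JJ1JJ1J gives the answer.

1JJ1JJ1JJ1JJ1JJ1JJ1JJ1J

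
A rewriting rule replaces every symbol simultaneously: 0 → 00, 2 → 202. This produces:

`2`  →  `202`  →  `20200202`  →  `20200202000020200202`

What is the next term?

202002020000202002020000000020200202000020200202

φ(20200202000020200202) expands symbol-by-symbol to 202 00 202 00 00 202 00 202 00 00 00 00 202 00 202 00 00 202 00 202; joining the 20 pieces gives the next term.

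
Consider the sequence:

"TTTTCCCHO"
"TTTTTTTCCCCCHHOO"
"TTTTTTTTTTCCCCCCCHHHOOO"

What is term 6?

TTTTTTTTTTTTTTTTTTTCCCCCCCCCCCCCHHHHHHOOOOOO

Each string has the form T^{3n+1} C^{2n+1} H^{n} O^{n} (n = 1, 2, …).
At n = 6 the blocks have lengths 19, 13, 6, 6.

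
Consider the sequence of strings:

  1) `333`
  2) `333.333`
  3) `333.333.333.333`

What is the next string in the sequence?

Every step duplicates the string with '.' between the halves.
So the next term is two copies of 333.333.333.333 with '.' between the halves.

333.333.333.333.333.333.333.333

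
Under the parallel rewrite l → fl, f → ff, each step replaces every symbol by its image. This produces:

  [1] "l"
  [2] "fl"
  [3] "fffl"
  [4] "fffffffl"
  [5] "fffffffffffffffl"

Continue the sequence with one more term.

Rewriting the 16 symbols of fffffffffffffffl one by one yields ff ff ff ff ff ff ff ff ff ff ff ff ff ff ff fl; concatenated:

fffffffffffffffffffffffffffffffl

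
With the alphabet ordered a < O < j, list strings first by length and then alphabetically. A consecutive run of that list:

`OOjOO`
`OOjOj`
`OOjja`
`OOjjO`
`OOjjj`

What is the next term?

Ojaaa

Find the rightmost character of OOjjj below j, bump it to the next letter, and reset everything to its right to a.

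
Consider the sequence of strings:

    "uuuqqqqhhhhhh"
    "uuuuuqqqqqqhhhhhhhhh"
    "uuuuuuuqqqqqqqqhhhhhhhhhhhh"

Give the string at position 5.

Reading off run lengths: u runs 3, 5, 7; q runs 4, 6, 8; h runs 6, 9, 12 — each is linear in n, where the shown terms are n = 2, 3, 4.
For term 5, n = 6, so the run lengths are 11, 12, 18.

uuuuuuuuuuuqqqqqqqqqqqqhhhhhhhhhhhhhhhhhh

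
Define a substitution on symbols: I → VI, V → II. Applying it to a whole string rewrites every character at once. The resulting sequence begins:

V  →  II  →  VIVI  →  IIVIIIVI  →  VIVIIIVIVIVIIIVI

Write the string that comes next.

IIVIIIVIVIVIIIVIIIVIIIVIVIVIIIVI

Applying the rule to each of the 16 symbols of VIVIIIVIVIVIIIVI gives the pieces II VI II VI VI VI II VI II VI II VI VI VI II VI, which concatenate to the answer.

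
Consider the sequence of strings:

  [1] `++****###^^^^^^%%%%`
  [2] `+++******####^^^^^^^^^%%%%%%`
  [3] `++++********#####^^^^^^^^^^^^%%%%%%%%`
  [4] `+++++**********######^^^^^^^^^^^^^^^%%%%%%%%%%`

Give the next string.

++++++************#######^^^^^^^^^^^^^^^^^^%%%%%%%%%%%%

The n-th term is n +'s then 2n *'s then n+1 #'s then 3n ^'s then 2n %'s, where the shown terms are n = 2, 3, 4, 5.
At n = 6 the blocks have lengths 6, 12, 7, 18, 12.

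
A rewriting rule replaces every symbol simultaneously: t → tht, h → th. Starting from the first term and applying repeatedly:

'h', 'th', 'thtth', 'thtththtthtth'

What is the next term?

Replace each of the 13 characters of thtththtthtth in place — tht th tht tht th tht th tht tht th tht tht th — and concatenate.

thtththtthtththtththtthtththtthtth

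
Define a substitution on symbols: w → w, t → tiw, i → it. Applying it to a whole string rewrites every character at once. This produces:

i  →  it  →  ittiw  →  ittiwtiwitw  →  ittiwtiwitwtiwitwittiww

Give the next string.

Applying the rule to each of the 23 symbols of ittiwtiwitwtiwitwittiww gives the pieces it tiw tiw it w tiw it w it tiw w tiw it w it tiw w it tiw tiw it w w, which concatenate to the answer.

ittiwtiwitwtiwitwittiwwtiwitwittiwwittiwtiwitww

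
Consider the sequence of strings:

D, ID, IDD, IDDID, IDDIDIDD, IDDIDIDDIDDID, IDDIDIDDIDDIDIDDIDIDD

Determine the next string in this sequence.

IDDIDIDDIDDIDIDDIDIDDIDDIDIDDIDDID

Each term (from the third on) is the previous term followed by the one before it: term 3 = ID·D = IDD.
Continuing: IDDIDIDDIDDIDIDDIDIDD · IDDIDIDDIDDID gives term 8.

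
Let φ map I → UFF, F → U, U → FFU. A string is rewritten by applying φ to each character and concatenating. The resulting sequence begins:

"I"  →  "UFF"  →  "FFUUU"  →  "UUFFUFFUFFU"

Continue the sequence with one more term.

FFUFFUUUFFUUUFFUUUFFU

Rewriting each symbol of UUFFUFFUFFU: U→FFU, U→FFU, F→U, F→U, U→FFU, F→U, F→U, U→FFU, F→U, F→U, U→FFU, which concatenates to FFU FFU U U FFU U U FFU U U FFU.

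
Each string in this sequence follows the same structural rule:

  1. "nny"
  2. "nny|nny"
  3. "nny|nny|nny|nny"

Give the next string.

Every step duplicates the string with '|' between the halves.
One more doubling of nny|nny|nny|nny gives the answer.

nny|nny|nny|nny|nny|nny|nny|nny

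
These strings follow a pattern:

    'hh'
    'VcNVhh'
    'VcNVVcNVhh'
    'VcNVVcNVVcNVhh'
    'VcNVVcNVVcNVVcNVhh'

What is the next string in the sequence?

VcNVVcNVVcNVVcNVVcNVhh

The strings grow by a fixed prefix VcNV each time.
One more step from VcNVVcNVVcNVVcNVhh gives the answer.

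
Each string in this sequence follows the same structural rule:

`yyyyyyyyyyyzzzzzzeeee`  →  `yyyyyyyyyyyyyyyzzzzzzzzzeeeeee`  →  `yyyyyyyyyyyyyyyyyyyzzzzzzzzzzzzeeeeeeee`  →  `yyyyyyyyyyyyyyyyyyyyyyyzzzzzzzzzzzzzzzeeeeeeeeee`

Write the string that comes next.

yyyyyyyyyyyyyyyyyyyyyyyyyyyzzzzzzzzzzzzzzzzzzeeeeeeeeeeee

Term n consists of 4n+3 y's, followed by 3n z's, followed by 2n e's, where the shown terms are n = 2, 3, 4, 5.
For the next term, n = 6, so the run lengths are 27, 18, 12.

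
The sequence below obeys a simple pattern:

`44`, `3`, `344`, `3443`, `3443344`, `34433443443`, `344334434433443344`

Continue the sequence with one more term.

34433443443344334434433443443

Each term (from the third on) is the previous term followed by the one before it: term 3 = 3·44 = 344.
The next term joins 344334434433443344 and 34433443443.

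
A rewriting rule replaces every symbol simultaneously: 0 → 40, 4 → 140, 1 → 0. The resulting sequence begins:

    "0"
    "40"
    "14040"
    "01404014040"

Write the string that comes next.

Apply φ to 01404014040 symbol by symbol: 0→40, 1→0, 4→140, 0→40, 4→140, 0→40, 1→0, 4→140, 0→40, 4→140, 0→40; joined: 40 0 140 40 140 40 0 140 40 140 40.

400140401404001404014040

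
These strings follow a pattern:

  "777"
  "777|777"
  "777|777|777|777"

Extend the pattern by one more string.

777|777|777|777|777|777|777|777

Each string is two copies of the previous one joined by '|'.
One more doubling of 777|777|777|777 gives the answer.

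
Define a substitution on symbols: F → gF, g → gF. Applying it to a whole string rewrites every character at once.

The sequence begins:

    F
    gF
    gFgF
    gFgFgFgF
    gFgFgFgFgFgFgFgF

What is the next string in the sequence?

φ(gFgFgFgFgFgFgFgF) expands symbol-by-symbol to gF gF gF gF gF gF gF gF gF gF gF gF gF gF gF gF; joining the 16 pieces gives the next term.

gFgFgFgFgFgFgFgFgFgFgFgFgFgFgFgF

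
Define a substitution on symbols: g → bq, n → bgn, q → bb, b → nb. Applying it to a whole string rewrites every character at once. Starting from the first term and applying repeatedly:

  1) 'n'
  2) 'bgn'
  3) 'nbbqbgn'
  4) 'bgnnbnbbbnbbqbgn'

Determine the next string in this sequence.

Rewriting the 16 symbols of bgnnbnbbbnbbqbgn one by one yields nb bq bgn bgn nb bgn nb nb nb bgn nb nb bb nb bq bgn; concatenated:

nbbqbgnbgnnbbgnnbnbnbbgnnbnbbbnbbqbgn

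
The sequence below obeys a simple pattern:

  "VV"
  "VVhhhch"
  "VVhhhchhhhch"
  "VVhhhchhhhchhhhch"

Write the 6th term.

The strings grow by a fixed suffix hhhch each time.
From VVhhhchhhhchhhhch, 2 further steps: VVhhhchhhhchhhhch → VVhhhchhhhchhhhchhhhch → (answer).

VVhhhchhhhchhhhchhhhchhhhch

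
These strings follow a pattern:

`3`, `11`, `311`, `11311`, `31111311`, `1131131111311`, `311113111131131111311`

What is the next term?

1131131111311311113111131131111311

From term 3 onward, concatenate the second-to-last term with the last: 3·11 = 311, 11·311 = 11311, …
Continuing: 1131131111311 · 311113111131131111311 gives term 8.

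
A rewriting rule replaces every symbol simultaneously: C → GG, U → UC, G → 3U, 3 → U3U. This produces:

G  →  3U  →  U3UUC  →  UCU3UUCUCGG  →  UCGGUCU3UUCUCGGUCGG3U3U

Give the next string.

Replace each of the 23 characters of UCGGUCU3UUCUCGGUCGG3U3U in place — UC GG 3U 3U UC GG UC U3U UC UC GG UC GG 3U 3U UC GG 3U 3U U3U UC U3U UC — and concatenate.

UCGG3U3UUCGGUCU3UUCUCGGUCGG3U3UUCGG3U3UU3UUCU3UUC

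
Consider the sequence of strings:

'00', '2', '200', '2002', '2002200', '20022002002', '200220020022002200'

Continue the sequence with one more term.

From term 3 onward, concatenate the last term with the second-to-last: 2·00 = 200, 200·2 = 2002, …
So term 8 is 200220020022002200·20022002002.

20022002002200220020022002002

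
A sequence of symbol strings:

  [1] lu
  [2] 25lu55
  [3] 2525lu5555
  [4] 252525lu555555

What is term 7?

252525252525lu555555555555

Each term wraps the previous one in 25 on the left and 55 on the right.
From 252525lu555555, 3 further steps: 252525lu555555 → 25252525lu55555555 → 2525252525lu5555555555 → (answer).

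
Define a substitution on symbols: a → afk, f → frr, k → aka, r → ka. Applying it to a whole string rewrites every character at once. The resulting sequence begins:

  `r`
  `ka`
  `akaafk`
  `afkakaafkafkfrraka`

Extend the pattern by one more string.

afkfrrakaafkakaafkafkfrrakaafkfrrakafrrkakaafkakaafk

Applying the rule to each of the 18 symbols of afkakaafkafkfrraka gives the pieces afk frr aka afk aka afk afk frr aka afk frr aka frr ka ka afk aka afk, which concatenate to the answer.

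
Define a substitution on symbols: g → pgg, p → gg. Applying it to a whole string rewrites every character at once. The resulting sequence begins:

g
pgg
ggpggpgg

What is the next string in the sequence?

pggpggggpggpggggpggpgg

Expanding ggpggpgg: g→pgg, g→pgg, p→gg, g→pgg, g→pgg, p→gg, g→pgg, g→pgg. Concatenated: pgg pgg gg pgg pgg gg pgg pgg.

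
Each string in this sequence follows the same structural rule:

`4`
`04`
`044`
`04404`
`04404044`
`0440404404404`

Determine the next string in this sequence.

From term 3 onward, concatenate the last term with the second-to-last: 04·4 = 044, 044·04 = 04404, …
Continuing: 0440404404404 · 04404044 gives term 7.

044040440440404404044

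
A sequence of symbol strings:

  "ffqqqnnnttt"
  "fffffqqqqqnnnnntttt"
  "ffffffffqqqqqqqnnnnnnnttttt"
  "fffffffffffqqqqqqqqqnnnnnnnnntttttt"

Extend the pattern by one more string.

ffffffffffffffqqqqqqqqqqqnnnnnnnnnnnttttttt

Each string has the form f^{3n-1} q^{2n+1} n^{2n+1} t^{n+2} (n = 1, 2, …).
At n = 5 the blocks have lengths 14, 11, 11, 7.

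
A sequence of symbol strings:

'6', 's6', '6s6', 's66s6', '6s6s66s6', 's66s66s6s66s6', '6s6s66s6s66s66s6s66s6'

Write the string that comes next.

s66s66s6s66s66s6s66s6s66s66s6s66s6

From term 3 onward, concatenate the second-to-last term with the last: 6·s6 = 6s6, s6·6s6 = s66s6, …
So term 8 is s66s66s6s66s6·6s6s66s6s66s66s6s66s6.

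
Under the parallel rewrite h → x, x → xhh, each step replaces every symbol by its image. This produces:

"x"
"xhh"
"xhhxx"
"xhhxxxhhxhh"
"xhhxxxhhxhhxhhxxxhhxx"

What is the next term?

Replace each of the 21 characters of xhhxxxhhxhhxhhxxxhhxx in place — xhh x x xhh xhh xhh x x xhh x x xhh x x xhh xhh xhh x x xhh xhh — and concatenate.

xhhxxxhhxhhxhhxxxhhxxxhhxxxhhxhhxhhxxxhhxhh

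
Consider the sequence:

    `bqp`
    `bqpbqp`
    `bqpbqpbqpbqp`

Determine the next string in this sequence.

Every step duplicates the string.
So the next term is two copies of bqpbqpbqpbqp.

bqpbqpbqpbqpbqpbqpbqpbqp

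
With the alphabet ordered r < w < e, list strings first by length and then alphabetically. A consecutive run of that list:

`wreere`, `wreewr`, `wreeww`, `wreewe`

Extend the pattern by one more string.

wreeer

Treat wreewe as a base-3 numeral over the given alphabet and add one, carrying through any trailing e's.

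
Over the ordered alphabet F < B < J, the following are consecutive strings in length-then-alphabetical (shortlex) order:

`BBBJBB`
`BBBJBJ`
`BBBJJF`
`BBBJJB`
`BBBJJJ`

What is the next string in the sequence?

Treat BBBJJJ as a base-3 numeral over the given alphabet and add one, carrying through any trailing J's.

BBJFFF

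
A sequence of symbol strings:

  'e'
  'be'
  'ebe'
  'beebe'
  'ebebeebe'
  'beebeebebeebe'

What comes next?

This is a Fibonacci-style word recurrence s(k) = s(k−2)·s(k−1): e.g. e·be = ebe.
The next term joins ebebeebe and beebeebebeebe.

ebebeebebeebeebebeebe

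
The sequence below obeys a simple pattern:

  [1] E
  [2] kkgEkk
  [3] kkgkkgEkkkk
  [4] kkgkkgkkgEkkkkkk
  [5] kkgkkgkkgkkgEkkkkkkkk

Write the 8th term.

Every step adds kkg to the front and kk to the end of the previous string.
From kkgkkgkkgkkgEkkkkkkkk, 3 further steps: kkgkkgkkgkkgEkkkkkkkk → kkgkkgkkgkkgkkgEkkkkkkkkkk → kkgkkgkkgkkgkkgkkgEkkkkkkkkkkkk → (answer).

kkgkkgkkgkkgkkgkkgkkgEkkkkkkkkkkkkkk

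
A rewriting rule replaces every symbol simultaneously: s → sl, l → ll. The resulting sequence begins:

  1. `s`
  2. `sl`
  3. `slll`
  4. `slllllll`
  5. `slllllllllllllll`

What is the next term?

Applying the rule to each of the 16 symbols of slllllllllllllll gives the pieces sl ll ll ll ll ll ll ll ll ll ll ll ll ll ll ll, which concatenate to the answer.

slllllllllllllllllllllllllllllll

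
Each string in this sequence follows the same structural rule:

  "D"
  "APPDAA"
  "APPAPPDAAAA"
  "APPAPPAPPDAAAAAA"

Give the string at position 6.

s(k+1) = APP·s(k)·AA, so each term gains APP as a prefix and AA as a suffix.
From APPAPPAPPDAAAAAA, 2 further steps: APPAPPAPPDAAAAAA → APPAPPAPPAPPDAAAAAAAA → (answer).

APPAPPAPPAPPAPPDAAAAAAAAAA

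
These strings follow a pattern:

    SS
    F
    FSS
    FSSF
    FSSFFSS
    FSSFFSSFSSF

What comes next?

From term 3 onward, concatenate the last term with the second-to-last: F·SS = FSS, FSS·F = FSSF, …
The next term joins FSSFFSSFSSF and FSSFFSS.

FSSFFSSFSSFFSSFFSS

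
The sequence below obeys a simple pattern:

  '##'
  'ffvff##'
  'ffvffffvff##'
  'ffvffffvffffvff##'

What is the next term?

Each term is the previous one with ffvff prepended.
Applying this once more to ffvffffvffffvff##:

ffvffffvffffvffffvff##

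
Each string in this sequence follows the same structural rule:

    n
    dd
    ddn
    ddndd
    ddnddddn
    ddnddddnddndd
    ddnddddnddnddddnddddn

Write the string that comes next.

ddnddddnddnddddnddddnddnddddnddndd

From term 3 onward, concatenate the last term with the second-to-last: dd·n = ddn, ddn·dd = ddndd, …
The next term joins ddnddddnddnddddnddddn and ddnddddnddndd.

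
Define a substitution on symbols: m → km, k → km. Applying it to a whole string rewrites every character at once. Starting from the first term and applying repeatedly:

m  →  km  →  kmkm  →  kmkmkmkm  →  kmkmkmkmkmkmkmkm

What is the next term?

kmkmkmkmkmkmkmkmkmkmkmkmkmkmkmkm

φ(kmkmkmkmkmkmkmkm) expands symbol-by-symbol to km km km km km km km km km km km km km km km km; joining the 16 pieces gives the next term.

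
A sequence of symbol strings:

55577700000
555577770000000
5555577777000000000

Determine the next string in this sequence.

55555577777700000000000

Reading off run lengths: 5 runs 3, 4, 5; 7 runs 3, 4, 5; 0 runs 5, 7, 9 — each is linear in n, where the shown terms are n = 3, 4, 5.
Setting n = 6 gives 6, 6, 11 characters in each block.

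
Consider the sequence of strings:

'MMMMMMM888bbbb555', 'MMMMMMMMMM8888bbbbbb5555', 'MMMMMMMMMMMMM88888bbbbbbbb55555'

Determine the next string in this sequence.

Reading off run lengths: M runs 7, 10, 13; 8 runs 3, 4, 5; b runs 4, 6, 8; 5 runs 3, 4, 5 — each is linear in n, where the shown terms are n = 2, 3, 4.
Setting n = 5 gives 16, 6, 10, 6 characters in each block.

MMMMMMMMMMMMMMMM888888bbbbbbbbbb555555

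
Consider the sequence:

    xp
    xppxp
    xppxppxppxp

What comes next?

s(k+1) = s(k)·p·s(k) — each term doubles the last with 'p' between the halves.
Doubling xppxppxppxp with 'p' between the halves:

xppxppxppxppxppxppxppxp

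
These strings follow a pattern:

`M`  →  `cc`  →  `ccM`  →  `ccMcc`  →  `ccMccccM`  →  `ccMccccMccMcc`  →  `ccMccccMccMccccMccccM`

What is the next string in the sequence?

ccMccccMccMccccMccccMccMccccMccMcc

Each term (from the third on) is the previous term followed by the one before it: term 3 = cc·M = ccM.
So term 8 is ccMccccMccMccccMccccM·ccMccccMccMcc.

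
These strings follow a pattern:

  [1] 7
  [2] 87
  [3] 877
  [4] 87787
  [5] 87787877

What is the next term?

This is a Fibonacci-style word recurrence s(k) = s(k−1)·s(k−2): e.g. 87·7 = 877.
The next term joins 87787877 and 87787.

8778787787787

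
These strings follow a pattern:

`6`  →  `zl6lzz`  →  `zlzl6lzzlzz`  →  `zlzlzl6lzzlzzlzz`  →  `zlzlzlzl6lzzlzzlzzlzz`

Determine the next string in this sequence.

s(k+1) = zl·s(k)·lzz, so each term gains zl as a prefix and lzz as a suffix.
Applying this once more to zlzlzlzl6lzzlzzlzzlzz:

zlzlzlzlzl6lzzlzzlzzlzzlzz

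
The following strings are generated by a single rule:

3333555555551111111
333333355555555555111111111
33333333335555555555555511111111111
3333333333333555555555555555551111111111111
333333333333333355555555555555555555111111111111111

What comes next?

33333333333333333335555555555555555555555511111111111111111

The n-th term is 3n-2 3's then 3n+2 5's then 2n+3 1's, where the shown terms are n = 2, 3, 4, 5, 6.
At n = 7 the blocks have lengths 19, 23, 17.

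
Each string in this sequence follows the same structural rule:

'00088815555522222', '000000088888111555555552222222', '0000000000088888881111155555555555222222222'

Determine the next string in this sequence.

Reading off run lengths: 0 runs 3, 7, 11; 8 runs 3, 5, 7; 1 runs 1, 3, 5; 5 runs 5, 8, 11; 2 runs 5, 7, 9 — each is linear in n (n = 1, 2, …).
At n = 4 the blocks have lengths 15, 9, 7, 14, 11.

00000000000000088888888811111115555555555555522222222222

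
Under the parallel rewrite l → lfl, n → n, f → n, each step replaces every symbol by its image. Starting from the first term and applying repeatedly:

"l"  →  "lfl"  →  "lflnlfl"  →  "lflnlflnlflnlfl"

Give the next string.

lflnlflnlflnlflnlflnlflnlflnlfl

φ(lflnlflnlflnlfl) expands symbol-by-symbol to lfl n lfl n lfl n lfl n lfl n lfl n lfl n lfl; joining the 15 pieces gives the next term.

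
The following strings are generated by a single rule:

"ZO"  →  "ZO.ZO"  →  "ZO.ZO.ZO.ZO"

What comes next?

Every step duplicates the string with '.' between the halves.
Doubling ZO.ZO.ZO.ZO with '.' between the halves:

ZO.ZO.ZO.ZO.ZO.ZO.ZO.ZO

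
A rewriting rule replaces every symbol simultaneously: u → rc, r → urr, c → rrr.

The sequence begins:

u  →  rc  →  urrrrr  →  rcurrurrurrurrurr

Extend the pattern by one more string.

Replace each of the 17 characters of rcurrurrurrurrurr in place — urr rrr rc urr urr rc urr urr rc urr urr rc urr urr rc urr urr — and concatenate.

urrrrrrcurrurrrcurrurrrcurrurrrcurrurrrcurrurr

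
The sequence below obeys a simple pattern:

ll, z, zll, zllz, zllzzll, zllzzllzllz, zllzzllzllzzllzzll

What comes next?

zllzzllzllzzllzzllzllzzllzllz

This is a Fibonacci-style word recurrence s(k) = s(k−1)·s(k−2): e.g. z·ll = zll.
So term 8 is zllzzllzllzzllzzll·zllzzllzllz.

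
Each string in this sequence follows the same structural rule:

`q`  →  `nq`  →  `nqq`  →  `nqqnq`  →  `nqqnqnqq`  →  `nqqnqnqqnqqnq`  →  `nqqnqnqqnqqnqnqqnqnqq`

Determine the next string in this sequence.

From term 3 onward, concatenate the last term with the second-to-last: nq·q = nqq, nqq·nq = nqqnq, …
The next term joins nqqnqnqqnqqnqnqqnqnqq and nqqnqnqqnqqnq.

nqqnqnqqnqqnqnqqnqnqqnqqnqnqqnqqnq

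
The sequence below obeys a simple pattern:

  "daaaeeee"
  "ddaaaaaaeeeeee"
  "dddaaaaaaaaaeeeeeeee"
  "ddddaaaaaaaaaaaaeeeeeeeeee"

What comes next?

Reading off run lengths: d runs 1, 2, 3, 4; a runs 3, 6, 9, 12; e runs 4, 6, 8, 10 — each is linear in n (n = 1, 2, …).
For the next term, n = 5, so the run lengths are 5, 15, 12.

dddddaaaaaaaaaaaaaaaeeeeeeeeeeee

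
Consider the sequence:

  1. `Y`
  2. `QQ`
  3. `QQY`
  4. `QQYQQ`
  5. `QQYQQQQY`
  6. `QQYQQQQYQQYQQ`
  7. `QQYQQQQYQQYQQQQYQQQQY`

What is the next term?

Each term (from the third on) is the previous term followed by the one before it: term 3 = QQ·Y = QQY.
Continuing: QQYQQQQYQQYQQQQYQQQQY · QQYQQQQYQQYQQ gives term 8.

QQYQQQQYQQYQQQQYQQQQYQQYQQQQYQQYQQ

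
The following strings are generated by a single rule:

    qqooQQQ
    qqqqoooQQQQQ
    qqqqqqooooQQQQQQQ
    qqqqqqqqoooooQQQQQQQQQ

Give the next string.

qqqqqqqqqqooooooQQQQQQQQQQQ

Term n consists of 2n q's, followed by n+1 o's, followed by 2n+1 Q's (n = 1, 2, …).
For the next term, n = 5, so the run lengths are 10, 6, 11.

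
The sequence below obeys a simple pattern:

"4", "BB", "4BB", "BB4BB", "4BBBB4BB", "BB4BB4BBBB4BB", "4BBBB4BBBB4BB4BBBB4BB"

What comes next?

BB4BB4BBBB4BB4BBBB4BBBB4BB4BBBB4BB

From term 3 onward, concatenate the second-to-last term with the last: 4·BB = 4BB, BB·4BB = BB4BB, …
Continuing: BB4BB4BBBB4BB · 4BBBB4BBBB4BB4BBBB4BB gives term 8.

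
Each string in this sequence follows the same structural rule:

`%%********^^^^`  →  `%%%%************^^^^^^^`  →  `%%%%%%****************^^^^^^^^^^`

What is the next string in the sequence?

Reading off run lengths: % runs 2, 4, 6; * runs 8, 12, 16; ^ runs 4, 7, 10 — each is linear in n, where the shown terms are n = 2, 3, 4.
Setting n = 5 gives 8, 20, 13 characters in each block.

%%%%%%%%********************^^^^^^^^^^^^^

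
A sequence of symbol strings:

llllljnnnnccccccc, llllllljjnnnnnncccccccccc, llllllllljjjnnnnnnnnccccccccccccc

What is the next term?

Reading off run lengths: l runs 5, 7, 9; j runs 1, 2, 3; n runs 4, 6, 8; c runs 7, 10, 13 — each is linear in n, where the shown terms are n = 2, 3, 4.
At n = 5 the blocks have lengths 11, 4, 10, 16.

llllllllllljjjjnnnnnnnnnncccccccccccccccc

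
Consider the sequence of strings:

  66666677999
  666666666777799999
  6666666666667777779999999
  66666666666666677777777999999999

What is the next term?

666666666666666666777777777799999999999

Each string has the form 6^{3n+3} 7^{2n} 9^{2n+1} (n = 1, 2, …).
For the next term, n = 5, so the run lengths are 18, 10, 11.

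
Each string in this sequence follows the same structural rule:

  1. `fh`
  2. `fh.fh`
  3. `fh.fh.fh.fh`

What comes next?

fh.fh.fh.fh.fh.fh.fh.fh

Each string is two copies of the previous one joined by '.'.
So the next term is two copies of fh.fh.fh.fh with '.' between the halves.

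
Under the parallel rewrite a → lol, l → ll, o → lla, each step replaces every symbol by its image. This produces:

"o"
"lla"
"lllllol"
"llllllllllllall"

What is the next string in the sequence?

Replace each of the 15 characters of llllllllllllall in place — ll ll ll ll ll ll ll ll ll ll ll ll lol ll ll — and concatenate.

lllllllllllllllllllllllllolllll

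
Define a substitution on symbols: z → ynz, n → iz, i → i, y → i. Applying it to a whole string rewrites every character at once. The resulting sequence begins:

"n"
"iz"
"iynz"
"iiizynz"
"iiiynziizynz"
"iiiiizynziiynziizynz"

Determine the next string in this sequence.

iiiiiynziizynziiiizynziiynziizynz

Replace each of the 20 characters of iiiiizynziiynziizynz in place — i i i i i ynz i iz ynz i i i iz ynz i i ynz i iz ynz — and concatenate.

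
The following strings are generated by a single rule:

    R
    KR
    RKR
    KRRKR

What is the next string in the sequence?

From term 3 onward, concatenate the second-to-last term with the last: R·KR = RKR, KR·RKR = KRRKR, …
The next term joins RKR and KRRKR.

RKRKRRKR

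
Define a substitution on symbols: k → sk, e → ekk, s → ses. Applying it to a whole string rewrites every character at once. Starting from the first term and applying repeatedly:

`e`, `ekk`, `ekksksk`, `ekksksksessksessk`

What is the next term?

ekksksksessksessksesekksessessksesekksessessk

φ(ekksksksessksessk) expands symbol-by-symbol to ekk sk sk ses sk ses sk ses ekk ses ses sk ses ekk ses ses sk; joining the 17 pieces gives the next term.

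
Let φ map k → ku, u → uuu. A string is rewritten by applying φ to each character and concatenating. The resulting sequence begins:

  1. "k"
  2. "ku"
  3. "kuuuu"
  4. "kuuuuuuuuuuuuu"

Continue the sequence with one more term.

Applying the rule to each of the 14 symbols of kuuuuuuuuuuuuu gives the pieces ku uuu uuu uuu uuu uuu uuu uuu uuu uuu uuu uuu uuu uuu, which concatenate to the answer.

kuuuuuuuuuuuuuuuuuuuuuuuuuuuuuuuuuuuuuuuu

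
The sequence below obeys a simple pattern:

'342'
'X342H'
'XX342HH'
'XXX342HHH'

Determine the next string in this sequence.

Each term wraps the previous one in X on the left and H on the right.
So the next term is X·XXX342HHH·H.

XXXX342HHHH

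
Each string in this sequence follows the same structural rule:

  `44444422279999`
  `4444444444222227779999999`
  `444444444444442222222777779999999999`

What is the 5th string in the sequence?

Each string has the form 4^{4n+2} 2^{2n+1} 7^{2n-1} 9^{3n+1} (n = 1, 2, …).
For term 5, n = 5, so the run lengths are 22, 11, 9, 16.

4444444444444444444444222222222227777777779999999999999999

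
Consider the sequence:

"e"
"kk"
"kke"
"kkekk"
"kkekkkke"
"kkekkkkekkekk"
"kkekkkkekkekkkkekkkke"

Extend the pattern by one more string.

kkekkkkekkekkkkekkkkekkekkkkekkekk

This is a Fibonacci-style word recurrence s(k) = s(k−1)·s(k−2): e.g. kk·e = kke.
So term 8 is kkekkkkekkekkkkekkkke·kkekkkkekkekk.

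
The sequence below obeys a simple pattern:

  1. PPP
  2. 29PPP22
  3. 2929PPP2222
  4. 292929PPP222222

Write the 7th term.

s(k+1) = 29·s(k)·22, so each term gains 29 as a prefix and 22 as a suffix.
From 292929PPP222222, 3 further steps: 292929PPP222222 → 29292929PPP22222222 → 2929292929PPP2222222222 → (answer).

292929292929PPP222222222222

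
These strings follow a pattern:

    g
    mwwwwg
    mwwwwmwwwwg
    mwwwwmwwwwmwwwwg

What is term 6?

mwwwwmwwwwmwwwwmwwwwmwwwwg

The strings grow by a fixed prefix mwwww each time.
From mwwwwmwwwwmwwwwg, 2 further steps: mwwwwmwwwwmwwwwg → mwwwwmwwwwmwwwwmwwwwg → (answer).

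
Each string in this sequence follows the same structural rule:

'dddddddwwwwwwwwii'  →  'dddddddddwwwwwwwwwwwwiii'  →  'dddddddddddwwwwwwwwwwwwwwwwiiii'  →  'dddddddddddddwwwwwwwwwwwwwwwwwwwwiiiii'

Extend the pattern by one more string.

Reading off run lengths: d runs 7, 9, 11, 13; w runs 8, 12, 16, 20; i runs 2, 3, 4, 5 — each is linear in n, where the shown terms are n = 2, 3, 4, 5.
For the next term, n = 6, so the run lengths are 15, 24, 6.

dddddddddddddddwwwwwwwwwwwwwwwwwwwwwwwwiiiiii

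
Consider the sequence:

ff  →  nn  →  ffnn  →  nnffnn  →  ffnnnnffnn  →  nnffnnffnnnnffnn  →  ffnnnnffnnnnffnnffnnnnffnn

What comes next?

This is a Fibonacci-style word recurrence s(k) = s(k−2)·s(k−1): e.g. ff·nn = ffnn.
The next term joins nnffnnffnnnnffnn and ffnnnnffnnnnffnnffnnnnffnn.

nnffnnffnnnnffnnffnnnnffnnnnffnnffnnnnffnn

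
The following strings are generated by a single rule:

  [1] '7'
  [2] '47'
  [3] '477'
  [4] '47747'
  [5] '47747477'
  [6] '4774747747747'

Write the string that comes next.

Each term (from the third on) is the previous term followed by the one before it: term 3 = 47·7 = 477.
The next term joins 4774747747747 and 47747477.

477474774774747747477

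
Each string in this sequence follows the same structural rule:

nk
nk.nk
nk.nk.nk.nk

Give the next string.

s(k+1) = s(k)·.·s(k) — each term doubles the last with '.' between the halves.
So the next term is two copies of nk.nk.nk.nk with '.' between the halves.

nk.nk.nk.nk.nk.nk.nk.nk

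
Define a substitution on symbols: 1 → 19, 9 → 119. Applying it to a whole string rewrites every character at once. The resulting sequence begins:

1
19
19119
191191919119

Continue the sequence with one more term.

Expanding 191191919119: 1→19, 9→119, 1→19, 1→19, 9→119, 1→19, 9→119, 1→19, 9→119, 1→19, 1→19, 9→119. Concatenated: 19 119 19 19 119 19 119 19 119 19 19 119.

19119191911919119191191919119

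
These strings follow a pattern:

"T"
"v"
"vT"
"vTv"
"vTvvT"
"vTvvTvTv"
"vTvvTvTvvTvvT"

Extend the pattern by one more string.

This is a Fibonacci-style word recurrence s(k) = s(k−1)·s(k−2): e.g. v·T = vT.
So term 8 is vTvvTvTvvTvvT·vTvvTvTv.

vTvvTvTvvTvvTvTvvTvTv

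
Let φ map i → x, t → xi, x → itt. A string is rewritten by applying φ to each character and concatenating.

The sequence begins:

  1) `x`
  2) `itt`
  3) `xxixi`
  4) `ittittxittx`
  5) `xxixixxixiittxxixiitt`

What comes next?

ittittxittxittittxittxxxixiittittxittxxxixi

Applying the rule to each of the 21 symbols of xxixixxixiittxxixiitt gives the pieces itt itt x itt x itt itt x itt x x xi xi itt itt x itt x x xi xi, which concatenate to the answer.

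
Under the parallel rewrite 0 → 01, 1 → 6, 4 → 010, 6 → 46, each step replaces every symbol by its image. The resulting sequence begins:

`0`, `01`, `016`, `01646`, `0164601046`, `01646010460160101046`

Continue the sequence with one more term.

01646010460160101046016460160160101046

φ(01646010460160101046) expands symbol-by-symbol to 01 6 46 010 46 01 6 01 010 46 01 6 46 01 6 01 6 01 010 46; joining the 20 pieces gives the next term.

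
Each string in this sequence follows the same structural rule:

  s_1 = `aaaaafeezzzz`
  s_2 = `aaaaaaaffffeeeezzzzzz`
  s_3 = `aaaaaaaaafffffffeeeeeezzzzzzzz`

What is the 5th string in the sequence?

Reading off run lengths: a runs 5, 7, 9; f runs 1, 4, 7; e runs 2, 4, 6; z runs 4, 6, 8 — each is linear in n (n = 1, 2, …).
At n = 5 the blocks have lengths 13, 13, 10, 12.

aaaaaaaaaaaaafffffffffffffeeeeeeeeeezzzzzzzzzzzz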